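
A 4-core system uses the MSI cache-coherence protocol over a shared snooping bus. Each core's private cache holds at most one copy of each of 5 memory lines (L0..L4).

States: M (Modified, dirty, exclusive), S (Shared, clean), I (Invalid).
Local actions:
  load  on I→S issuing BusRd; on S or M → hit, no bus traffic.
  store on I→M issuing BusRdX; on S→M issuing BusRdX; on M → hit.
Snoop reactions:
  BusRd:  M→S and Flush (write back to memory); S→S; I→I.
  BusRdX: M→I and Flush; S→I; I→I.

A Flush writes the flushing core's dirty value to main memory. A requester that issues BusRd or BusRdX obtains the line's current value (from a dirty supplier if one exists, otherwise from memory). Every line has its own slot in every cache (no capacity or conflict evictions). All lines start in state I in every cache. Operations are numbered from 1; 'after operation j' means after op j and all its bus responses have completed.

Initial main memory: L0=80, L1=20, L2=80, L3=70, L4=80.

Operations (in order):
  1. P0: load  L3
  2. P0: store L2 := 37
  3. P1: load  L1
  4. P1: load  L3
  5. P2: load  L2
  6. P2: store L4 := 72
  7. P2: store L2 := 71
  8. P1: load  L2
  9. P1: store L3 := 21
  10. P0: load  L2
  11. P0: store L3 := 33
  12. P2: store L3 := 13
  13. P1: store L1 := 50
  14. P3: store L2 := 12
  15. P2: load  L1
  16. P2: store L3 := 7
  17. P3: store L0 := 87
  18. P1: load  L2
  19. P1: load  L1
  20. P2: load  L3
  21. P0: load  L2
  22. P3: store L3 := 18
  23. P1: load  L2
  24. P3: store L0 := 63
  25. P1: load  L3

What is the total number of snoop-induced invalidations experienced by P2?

invalidations = 2

1. P0: load  L3  bus=[BusRd]  L3: P0=S P1=I P2=I P3=I  mem[L3]=70
2. P0: store L2 := 37  bus=[BusRdX]  L2: P0=M P1=I P2=I P3=I  mem[L2]=80
3. P1: load  L1  bus=[BusRd]  L1: P0=I P1=S P2=I P3=I  mem[L1]=20
4. P1: load  L3  bus=[BusRd]  L3: P0=S P1=S P2=I P3=I  mem[L3]=70
5. P2: load  L2  bus=[BusRd,Flush]  L2: P0=S P1=I P2=S P3=I  mem[L2]=37
6. P2: store L4 := 72  bus=[BusRdX]  L4: P0=I P1=I P2=M P3=I  mem[L4]=80
7. P2: store L2 := 71  bus=[BusRdX]  L2: P0=I P1=I P2=M P3=I  mem[L2]=37
8. P1: load  L2  bus=[BusRd,Flush]  L2: P0=I P1=S P2=S P3=I  mem[L2]=71
9. P1: store L3 := 21  bus=[BusRdX]  L3: P0=I P1=M P2=I P3=I  mem[L3]=70
10. P0: load  L2  bus=[BusRd]  L2: P0=S P1=S P2=S P3=I  mem[L2]=71
11. P0: store L3 := 33  bus=[BusRdX,Flush]  L3: P0=M P1=I P2=I P3=I  mem[L3]=21
12. P2: store L3 := 13  bus=[BusRdX,Flush]  L3: P0=I P1=I P2=M P3=I  mem[L3]=33
13. P1: store L1 := 50  bus=[BusRdX]  L1: P0=I P1=M P2=I P3=I  mem[L1]=20
14. P3: store L2 := 12  bus=[BusRdX]  L2: P0=I P1=I P2=I P3=M  mem[L2]=71
15. P2: load  L1  bus=[BusRd,Flush]  L1: P0=I P1=S P2=S P3=I  mem[L1]=50
16. P2: store L3 := 7  bus=[-]  L3: P0=I P1=I P2=M P3=I  mem[L3]=33
17. P3: store L0 := 87  bus=[BusRdX]  L0: P0=I P1=I P2=I P3=M  mem[L0]=80
18. P1: load  L2  bus=[BusRd,Flush]  L2: P0=I P1=S P2=I P3=S  mem[L2]=12
19. P1: load  L1  bus=[-]  L1: P0=I P1=S P2=S P3=I  mem[L1]=50
20. P2: load  L3  bus=[-]  L3: P0=I P1=I P2=M P3=I  mem[L3]=33
21. P0: load  L2  bus=[BusRd]  L2: P0=S P1=S P2=I P3=S  mem[L2]=12
22. P3: store L3 := 18  bus=[BusRdX,Flush]  L3: P0=I P1=I P2=I P3=M  mem[L3]=7
23. P1: load  L2  bus=[-]  L2: P0=S P1=S P2=I P3=S  mem[L2]=12
24. P3: store L0 := 63  bus=[-]  L0: P0=I P1=I P2=I P3=M  mem[L0]=80
25. P1: load  L3  bus=[BusRd,Flush]  L3: P0=I P1=S P2=I P3=S  mem[L3]=18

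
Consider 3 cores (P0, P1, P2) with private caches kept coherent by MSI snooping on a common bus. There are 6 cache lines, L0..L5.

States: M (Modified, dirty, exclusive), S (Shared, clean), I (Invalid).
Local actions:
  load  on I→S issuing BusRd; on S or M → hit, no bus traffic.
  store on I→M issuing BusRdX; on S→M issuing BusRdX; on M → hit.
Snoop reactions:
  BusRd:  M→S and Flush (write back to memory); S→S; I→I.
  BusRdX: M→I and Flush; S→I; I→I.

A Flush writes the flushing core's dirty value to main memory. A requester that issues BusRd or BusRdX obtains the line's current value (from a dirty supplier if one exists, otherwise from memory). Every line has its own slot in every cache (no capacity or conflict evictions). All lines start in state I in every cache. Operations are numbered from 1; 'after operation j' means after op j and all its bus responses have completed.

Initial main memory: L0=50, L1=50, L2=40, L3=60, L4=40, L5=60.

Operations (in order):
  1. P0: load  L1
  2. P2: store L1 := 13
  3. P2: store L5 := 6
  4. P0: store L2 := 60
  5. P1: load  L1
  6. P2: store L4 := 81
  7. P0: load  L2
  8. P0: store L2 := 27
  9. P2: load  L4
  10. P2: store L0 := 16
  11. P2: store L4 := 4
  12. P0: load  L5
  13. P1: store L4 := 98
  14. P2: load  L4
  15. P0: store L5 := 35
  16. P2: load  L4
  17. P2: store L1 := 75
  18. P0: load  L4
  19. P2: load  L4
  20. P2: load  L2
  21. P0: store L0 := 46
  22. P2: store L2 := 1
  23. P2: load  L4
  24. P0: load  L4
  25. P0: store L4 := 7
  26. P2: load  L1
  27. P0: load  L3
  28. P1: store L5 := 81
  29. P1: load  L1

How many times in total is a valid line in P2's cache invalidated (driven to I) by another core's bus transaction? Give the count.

step 1: P0: load  L1  ⟶  SII  (L1)  txn=BusRd  M[L1]=50
step 2: P2: store L1 := 13  ⟶  IIM  (L1)  txn=BusRdX  M[L1]=50
step 3: P2: store L5 := 6  ⟶  IIM  (L5)  txn=BusRdX  M[L5]=60
step 4: P0: store L2 := 60  ⟶  MII  (L2)  txn=BusRdX  M[L2]=40
step 5: P1: load  L1  ⟶  ISS  (L1)  txn=BusRd+Flush  M[L1]=13
step 6: P2: store L4 := 81  ⟶  IIM  (L4)  txn=BusRdX  M[L4]=40
step 7: P0: load  L2  ⟶  MII  (L2)  txn=∅  M[L2]=40
step 8: P0: store L2 := 27  ⟶  MII  (L2)  txn=∅  M[L2]=40
step 9: P2: load  L4  ⟶  IIM  (L4)  txn=∅  M[L4]=40
step 10: P2: store L0 := 16  ⟶  IIM  (L0)  txn=BusRdX  M[L0]=50
step 11: P2: store L4 := 4  ⟶  IIM  (L4)  txn=∅  M[L4]=40
step 12: P0: load  L5  ⟶  SIS  (L5)  txn=BusRd+Flush  M[L5]=6
step 13: P1: store L4 := 98  ⟶  IMI  (L4)  txn=BusRdX+Flush  M[L4]=4
step 14: P2: load  L4  ⟶  ISS  (L4)  txn=BusRd+Flush  M[L4]=98
step 15: P0: store L5 := 35  ⟶  MII  (L5)  txn=BusRdX  M[L5]=6
step 16: P2: load  L4  ⟶  ISS  (L4)  txn=∅  M[L4]=98
step 17: P2: store L1 := 75  ⟶  IIM  (L1)  txn=BusRdX  M[L1]=13
step 18: P0: load  L4  ⟶  SSS  (L4)  txn=BusRd  M[L4]=98
step 19: P2: load  L4  ⟶  SSS  (L4)  txn=∅  M[L4]=98
step 20: P2: load  L2  ⟶  SIS  (L2)  txn=BusRd+Flush  M[L2]=27
step 21: P0: store L0 := 46  ⟶  MII  (L0)  txn=BusRdX+Flush  M[L0]=16
step 22: P2: store L2 := 1  ⟶  IIM  (L2)  txn=BusRdX  M[L2]=27
step 23: P2: load  L4  ⟶  SSS  (L4)  txn=∅  M[L4]=98
step 24: P0: load  L4  ⟶  SSS  (L4)  txn=∅  M[L4]=98
step 25: P0: store L4 := 7  ⟶  MII  (L4)  txn=BusRdX  M[L4]=98
step 26: P2: load  L1  ⟶  IIM  (L1)  txn=∅  M[L1]=13
step 27: P0: load  L3  ⟶  SII  (L3)  txn=BusRd  M[L3]=60
step 28: P1: store L5 := 81  ⟶  IMI  (L5)  txn=BusRdX+Flush  M[L5]=35
step 29: P1: load  L1  ⟶  ISS  (L1)  txn=BusRd+Flush  M[L1]=75

invalidations = 4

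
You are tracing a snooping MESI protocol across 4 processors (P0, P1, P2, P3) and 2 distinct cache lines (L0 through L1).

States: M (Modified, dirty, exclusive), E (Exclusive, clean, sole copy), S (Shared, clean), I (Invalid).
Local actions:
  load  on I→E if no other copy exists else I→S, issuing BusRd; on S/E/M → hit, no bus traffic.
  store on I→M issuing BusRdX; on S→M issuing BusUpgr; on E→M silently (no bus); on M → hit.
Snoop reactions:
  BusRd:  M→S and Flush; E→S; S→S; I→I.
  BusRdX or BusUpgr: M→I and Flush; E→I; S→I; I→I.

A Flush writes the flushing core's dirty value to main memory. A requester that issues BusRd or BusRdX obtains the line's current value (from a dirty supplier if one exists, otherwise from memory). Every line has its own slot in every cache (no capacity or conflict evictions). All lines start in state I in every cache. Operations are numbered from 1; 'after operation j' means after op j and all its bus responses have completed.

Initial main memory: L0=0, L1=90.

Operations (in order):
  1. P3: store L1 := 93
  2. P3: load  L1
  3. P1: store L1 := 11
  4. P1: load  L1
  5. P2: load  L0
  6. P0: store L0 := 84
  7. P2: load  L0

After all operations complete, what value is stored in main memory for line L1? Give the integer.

1. P3: store L1 := 93  bus=[BusRdX]  L1: P0=I P1=I P2=I P3=M  mem[L1]=90
2. P3: load  L1  bus=[-]  L1: P0=I P1=I P2=I P3=M  mem[L1]=90
3. P1: store L1 := 11  bus=[BusRdX,Flush]  L1: P0=I P1=M P2=I P3=I  mem[L1]=93
4. P1: load  L1  bus=[-]  L1: P0=I P1=M P2=I P3=I  mem[L1]=93
5. P2: load  L0  bus=[BusRd]  L0: P0=I P1=I P2=E P3=I  mem[L0]=0
6. P0: store L0 := 84  bus=[BusRdX]  L0: P0=M P1=I P2=I P3=I  mem[L0]=0
7. P2: load  L0  bus=[BusRd,Flush]  L0: P0=S P1=I P2=S P3=I  mem[L0]=84

memory[L1] = 93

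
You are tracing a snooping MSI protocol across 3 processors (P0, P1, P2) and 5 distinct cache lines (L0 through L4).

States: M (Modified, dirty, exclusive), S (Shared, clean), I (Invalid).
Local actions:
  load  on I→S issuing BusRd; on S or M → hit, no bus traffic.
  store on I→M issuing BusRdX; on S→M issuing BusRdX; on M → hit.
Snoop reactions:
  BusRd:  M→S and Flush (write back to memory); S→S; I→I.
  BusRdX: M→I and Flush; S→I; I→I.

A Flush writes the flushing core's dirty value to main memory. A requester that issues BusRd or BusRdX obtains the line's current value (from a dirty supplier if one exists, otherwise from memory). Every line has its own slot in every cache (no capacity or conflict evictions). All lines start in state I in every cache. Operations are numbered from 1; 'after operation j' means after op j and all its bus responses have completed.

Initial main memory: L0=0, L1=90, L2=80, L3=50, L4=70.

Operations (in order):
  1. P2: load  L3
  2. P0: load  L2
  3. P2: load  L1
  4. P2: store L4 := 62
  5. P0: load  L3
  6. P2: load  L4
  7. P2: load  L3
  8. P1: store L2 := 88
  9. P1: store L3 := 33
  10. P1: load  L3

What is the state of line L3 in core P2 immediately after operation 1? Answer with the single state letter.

1. P2: load  L3  bus=[BusRd]  L3: P0=I P1=I P2=S  mem[L3]=50
2. P0: load  L2  bus=[BusRd]  L2: P0=S P1=I P2=I  mem[L2]=80
3. P2: load  L1  bus=[BusRd]  L1: P0=I P1=I P2=S  mem[L1]=90
4. P2: store L4 := 62  bus=[BusRdX]  L4: P0=I P1=I P2=M  mem[L4]=70
5. P0: load  L3  bus=[BusRd]  L3: P0=S P1=I P2=S  mem[L3]=50
6. P2: load  L4  bus=[-]  L4: P0=I P1=I P2=M  mem[L4]=70
7. P2: load  L3  bus=[-]  L3: P0=S P1=I P2=S  mem[L3]=50
8. P1: store L2 := 88  bus=[BusRdX]  L2: P0=I P1=M P2=I  mem[L2]=80
9. P1: store L3 := 33  bus=[BusRdX]  L3: P0=I P1=M P2=I  mem[L3]=50
10. P1: load  L3  bus=[-]  L3: P0=I P1=M P2=I  mem[L3]=50

state = S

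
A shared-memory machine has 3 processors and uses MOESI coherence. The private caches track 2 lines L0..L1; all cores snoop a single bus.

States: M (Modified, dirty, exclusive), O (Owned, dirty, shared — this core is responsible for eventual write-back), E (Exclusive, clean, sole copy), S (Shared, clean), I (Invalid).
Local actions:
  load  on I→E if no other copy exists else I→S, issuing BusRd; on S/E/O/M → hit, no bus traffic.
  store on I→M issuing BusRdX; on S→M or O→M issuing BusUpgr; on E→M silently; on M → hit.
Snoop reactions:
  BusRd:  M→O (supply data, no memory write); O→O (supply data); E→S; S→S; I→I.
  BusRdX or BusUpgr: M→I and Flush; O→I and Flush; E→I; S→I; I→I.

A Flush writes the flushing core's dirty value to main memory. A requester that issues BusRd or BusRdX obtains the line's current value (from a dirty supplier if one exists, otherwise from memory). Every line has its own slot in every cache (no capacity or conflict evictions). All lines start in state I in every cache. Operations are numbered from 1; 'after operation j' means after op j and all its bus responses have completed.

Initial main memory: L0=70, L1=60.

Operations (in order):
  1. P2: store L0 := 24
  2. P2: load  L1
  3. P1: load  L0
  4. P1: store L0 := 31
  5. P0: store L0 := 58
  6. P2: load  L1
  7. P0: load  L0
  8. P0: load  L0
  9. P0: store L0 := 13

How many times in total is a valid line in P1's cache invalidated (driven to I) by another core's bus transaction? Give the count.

invalidations = 1

[1] P2: store L0 := 24 | P0:I, P1:I, P2:M(24) | bus: BusRdX
[2] P2: load  L1 | P0:I, P1:I, P2:E(60) | bus: BusRd
[3] P1: load  L0 | P0:I, P1:S(24), P2:O(24) | bus: BusRd
[4] P1: store L0 := 31 | P0:I, P1:M(31), P2:I | bus: BusUpgr,Flush
[5] P0: store L0 := 58 | P0:M(58), P1:I, P2:I | bus: BusRdX,Flush
[6] P2: load  L1 | P0:I, P1:I, P2:E(60) | bus: none
[7] P0: load  L0 | P0:M(58), P1:I, P2:I | bus: none
[8] P0: load  L0 | P0:M(58), P1:I, P2:I | bus: none
[9] P0: store L0 := 13 | P0:M(13), P1:I, P2:I | bus: none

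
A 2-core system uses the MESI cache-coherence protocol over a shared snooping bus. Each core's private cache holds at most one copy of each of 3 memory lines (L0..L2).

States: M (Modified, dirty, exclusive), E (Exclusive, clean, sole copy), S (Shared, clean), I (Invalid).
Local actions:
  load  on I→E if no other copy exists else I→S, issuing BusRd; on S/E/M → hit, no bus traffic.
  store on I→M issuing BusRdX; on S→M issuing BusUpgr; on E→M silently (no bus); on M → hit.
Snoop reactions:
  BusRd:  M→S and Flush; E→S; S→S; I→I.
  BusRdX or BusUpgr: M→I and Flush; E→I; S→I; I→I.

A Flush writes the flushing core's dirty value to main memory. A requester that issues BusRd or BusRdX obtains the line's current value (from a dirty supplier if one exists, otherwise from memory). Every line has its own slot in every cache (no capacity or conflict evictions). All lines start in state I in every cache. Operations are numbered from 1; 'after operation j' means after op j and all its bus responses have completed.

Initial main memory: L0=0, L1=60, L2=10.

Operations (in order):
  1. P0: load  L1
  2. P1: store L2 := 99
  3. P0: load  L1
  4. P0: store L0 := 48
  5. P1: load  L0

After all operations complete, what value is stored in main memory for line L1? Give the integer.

memory[L1] = 60

[1] P0: load  L1 | P0:E(60), P1:I | bus: BusRd
[2] P1: store L2 := 99 | P0:I, P1:M(99) | bus: BusRdX
[3] P0: load  L1 | P0:E(60), P1:I | bus: none
[4] P0: store L0 := 48 | P0:M(48), P1:I | bus: BusRdX
[5] P1: load  L0 | P0:S(48), P1:S(48) | bus: BusRd,Flush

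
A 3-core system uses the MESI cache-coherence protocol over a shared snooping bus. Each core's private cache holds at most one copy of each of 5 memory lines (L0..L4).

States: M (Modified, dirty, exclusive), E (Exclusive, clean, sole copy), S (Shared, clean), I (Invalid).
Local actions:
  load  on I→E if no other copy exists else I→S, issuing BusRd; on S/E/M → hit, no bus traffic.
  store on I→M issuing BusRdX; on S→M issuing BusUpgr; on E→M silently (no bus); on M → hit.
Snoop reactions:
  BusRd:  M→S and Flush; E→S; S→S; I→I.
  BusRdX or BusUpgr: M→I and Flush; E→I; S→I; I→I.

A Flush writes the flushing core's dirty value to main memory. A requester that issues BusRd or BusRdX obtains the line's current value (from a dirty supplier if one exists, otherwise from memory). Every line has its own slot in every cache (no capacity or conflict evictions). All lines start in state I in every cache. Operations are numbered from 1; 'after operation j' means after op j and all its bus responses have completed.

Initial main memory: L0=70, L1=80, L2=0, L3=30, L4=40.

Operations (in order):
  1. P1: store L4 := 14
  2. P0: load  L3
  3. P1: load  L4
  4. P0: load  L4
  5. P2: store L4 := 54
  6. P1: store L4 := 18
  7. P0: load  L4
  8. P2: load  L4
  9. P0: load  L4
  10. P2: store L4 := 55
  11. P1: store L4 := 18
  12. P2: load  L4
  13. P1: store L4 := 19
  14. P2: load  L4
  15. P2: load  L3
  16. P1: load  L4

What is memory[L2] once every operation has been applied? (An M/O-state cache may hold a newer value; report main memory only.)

memory[L2] = 0

step 1: P1: store L4 := 14  ⟶  IMI  (L4)  txn=BusRdX  M[L4]=40
step 2: P0: load  L3  ⟶  EII  (L3)  txn=BusRd  M[L3]=30
step 3: P1: load  L4  ⟶  IMI  (L4)  txn=∅  M[L4]=40
step 4: P0: load  L4  ⟶  SSI  (L4)  txn=BusRd+Flush  M[L4]=14
step 5: P2: store L4 := 54  ⟶  IIM  (L4)  txn=BusRdX  M[L4]=14
step 6: P1: store L4 := 18  ⟶  IMI  (L4)  txn=BusRdX+Flush  M[L4]=54
step 7: P0: load  L4  ⟶  SSI  (L4)  txn=BusRd+Flush  M[L4]=18
step 8: P2: load  L4  ⟶  SSS  (L4)  txn=BusRd  M[L4]=18
step 9: P0: load  L4  ⟶  SSS  (L4)  txn=∅  M[L4]=18
step 10: P2: store L4 := 55  ⟶  IIM  (L4)  txn=BusUpgr  M[L4]=18
step 11: P1: store L4 := 18  ⟶  IMI  (L4)  txn=BusRdX+Flush  M[L4]=55
step 12: P2: load  L4  ⟶  ISS  (L4)  txn=BusRd+Flush  M[L4]=18
step 13: P1: store L4 := 19  ⟶  IMI  (L4)  txn=BusUpgr  M[L4]=18
step 14: P2: load  L4  ⟶  ISS  (L4)  txn=BusRd+Flush  M[L4]=19
step 15: P2: load  L3  ⟶  SIS  (L3)  txn=BusRd  M[L3]=30
step 16: P1: load  L4  ⟶  ISS  (L4)  txn=∅  M[L4]=19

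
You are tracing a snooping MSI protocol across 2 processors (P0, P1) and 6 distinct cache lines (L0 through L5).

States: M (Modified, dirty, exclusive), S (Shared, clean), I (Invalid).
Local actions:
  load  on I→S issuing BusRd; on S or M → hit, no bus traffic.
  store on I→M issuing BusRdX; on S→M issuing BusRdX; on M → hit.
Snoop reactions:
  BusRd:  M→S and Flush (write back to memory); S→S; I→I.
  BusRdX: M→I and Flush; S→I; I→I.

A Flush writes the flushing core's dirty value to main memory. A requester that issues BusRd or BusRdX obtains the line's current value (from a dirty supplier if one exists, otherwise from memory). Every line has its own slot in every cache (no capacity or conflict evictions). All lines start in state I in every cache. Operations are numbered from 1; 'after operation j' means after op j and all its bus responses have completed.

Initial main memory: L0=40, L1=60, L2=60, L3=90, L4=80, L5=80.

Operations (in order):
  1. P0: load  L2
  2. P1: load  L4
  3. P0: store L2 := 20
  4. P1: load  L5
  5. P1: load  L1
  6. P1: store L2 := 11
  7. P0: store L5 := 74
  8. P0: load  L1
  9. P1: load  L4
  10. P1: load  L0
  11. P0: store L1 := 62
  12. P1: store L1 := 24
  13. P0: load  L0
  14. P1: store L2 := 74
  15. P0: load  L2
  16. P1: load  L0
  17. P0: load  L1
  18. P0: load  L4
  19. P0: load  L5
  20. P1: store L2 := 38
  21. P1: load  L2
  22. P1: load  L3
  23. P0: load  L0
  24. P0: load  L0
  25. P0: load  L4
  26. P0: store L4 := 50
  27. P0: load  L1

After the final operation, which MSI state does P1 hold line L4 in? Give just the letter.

state = I

  op1 P0: load  L2 → S/I on L2; bus BusRd; mem=60
  op2 P1: load  L4 → I/S on L4; bus BusRd; mem=80
  op3 P0: store L2 := 20 → M/I on L2; bus BusRdX; mem=60
  op4 P1: load  L5 → I/S on L5; bus BusRd; mem=80
  op5 P1: load  L1 → I/S on L1; bus BusRd; mem=60
  op6 P1: store L2 := 11 → I/M on L2; bus BusRdX Flush; mem=20
  op7 P0: store L5 := 74 → M/I on L5; bus BusRdX; mem=80
  op8 P0: load  L1 → S/S on L1; bus BusRd; mem=60
  op9 P1: load  L4 → I/S on L4; bus (none); mem=80
  op10 P1: load  L0 → I/S on L0; bus BusRd; mem=40
  op11 P0: store L1 := 62 → M/I on L1; bus BusRdX; mem=60
  op12 P1: store L1 := 24 → I/M on L1; bus BusRdX Flush; mem=62
  op13 P0: load  L0 → S/S on L0; bus BusRd; mem=40
  op14 P1: store L2 := 74 → I/M on L2; bus (none); mem=20
  op15 P0: load  L2 → S/S on L2; bus BusRd Flush; mem=74
  op16 P1: load  L0 → S/S on L0; bus (none); mem=40
  op17 P0: load  L1 → S/S on L1; bus BusRd Flush; mem=24
  op18 P0: load  L4 → S/S on L4; bus BusRd; mem=80
  op19 P0: load  L5 → M/I on L5; bus (none); mem=80
  op20 P1: store L2 := 38 → I/M on L2; bus BusRdX; mem=74
  op21 P1: load  L2 → I/M on L2; bus (none); mem=74
  op22 P1: load  L3 → I/S on L3; bus BusRd; mem=90
  op23 P0: load  L0 → S/S on L0; bus (none); mem=40
  op24 P0: load  L0 → S/S on L0; bus (none); mem=40
  op25 P0: load  L4 → S/S on L4; bus (none); mem=80
  op26 P0: store L4 := 50 → M/I on L4; bus BusRdX; mem=80
  op27 P0: load  L1 → S/S on L1; bus (none); mem=24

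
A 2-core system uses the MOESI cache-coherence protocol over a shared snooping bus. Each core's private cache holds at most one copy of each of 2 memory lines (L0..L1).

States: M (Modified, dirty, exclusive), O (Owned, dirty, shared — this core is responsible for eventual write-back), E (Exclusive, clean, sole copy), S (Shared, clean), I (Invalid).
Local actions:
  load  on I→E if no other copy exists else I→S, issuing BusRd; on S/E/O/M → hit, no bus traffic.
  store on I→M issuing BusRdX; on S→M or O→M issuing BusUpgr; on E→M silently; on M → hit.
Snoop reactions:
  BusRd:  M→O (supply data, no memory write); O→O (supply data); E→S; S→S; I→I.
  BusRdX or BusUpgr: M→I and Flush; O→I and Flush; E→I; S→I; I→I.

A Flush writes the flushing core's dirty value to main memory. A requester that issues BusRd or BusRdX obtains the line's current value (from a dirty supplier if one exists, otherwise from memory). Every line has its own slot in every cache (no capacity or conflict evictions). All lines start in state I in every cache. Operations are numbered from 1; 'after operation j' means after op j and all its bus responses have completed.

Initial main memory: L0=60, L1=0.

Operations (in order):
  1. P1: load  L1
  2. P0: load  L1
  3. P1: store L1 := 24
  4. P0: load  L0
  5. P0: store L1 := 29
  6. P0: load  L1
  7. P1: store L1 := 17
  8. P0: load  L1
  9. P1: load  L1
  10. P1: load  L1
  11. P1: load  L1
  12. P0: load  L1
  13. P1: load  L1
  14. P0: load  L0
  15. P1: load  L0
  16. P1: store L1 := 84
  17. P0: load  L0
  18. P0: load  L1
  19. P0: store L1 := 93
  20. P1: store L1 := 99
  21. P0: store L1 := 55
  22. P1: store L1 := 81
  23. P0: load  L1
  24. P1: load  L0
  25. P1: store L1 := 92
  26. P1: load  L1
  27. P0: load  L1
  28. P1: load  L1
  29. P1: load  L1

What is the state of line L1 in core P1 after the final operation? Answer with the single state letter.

state = O

step 1: P1: load  L1  ⟶  IE  (L1)  txn=BusRd  M[L1]=0
step 2: P0: load  L1  ⟶  SS  (L1)  txn=BusRd  M[L1]=0
step 3: P1: store L1 := 24  ⟶  IM  (L1)  txn=BusUpgr  M[L1]=0
step 4: P0: load  L0  ⟶  EI  (L0)  txn=BusRd  M[L0]=60
step 5: P0: store L1 := 29  ⟶  MI  (L1)  txn=BusRdX+Flush  M[L1]=24
step 6: P0: load  L1  ⟶  MI  (L1)  txn=∅  M[L1]=24
step 7: P1: store L1 := 17  ⟶  IM  (L1)  txn=BusRdX+Flush  M[L1]=29
step 8: P0: load  L1  ⟶  SO  (L1)  txn=BusRd  M[L1]=29
step 9: P1: load  L1  ⟶  SO  (L1)  txn=∅  M[L1]=29
step 10: P1: load  L1  ⟶  SO  (L1)  txn=∅  M[L1]=29
step 11: P1: load  L1  ⟶  SO  (L1)  txn=∅  M[L1]=29
step 12: P0: load  L1  ⟶  SO  (L1)  txn=∅  M[L1]=29
step 13: P1: load  L1  ⟶  SO  (L1)  txn=∅  M[L1]=29
step 14: P0: load  L0  ⟶  EI  (L0)  txn=∅  M[L0]=60
step 15: P1: load  L0  ⟶  SS  (L0)  txn=BusRd  M[L0]=60
step 16: P1: store L1 := 84  ⟶  IM  (L1)  txn=BusUpgr  M[L1]=29
step 17: P0: load  L0  ⟶  SS  (L0)  txn=∅  M[L0]=60
step 18: P0: load  L1  ⟶  SO  (L1)  txn=BusRd  M[L1]=29
step 19: P0: store L1 := 93  ⟶  MI  (L1)  txn=BusUpgr+Flush  M[L1]=84
step 20: P1: store L1 := 99  ⟶  IM  (L1)  txn=BusRdX+Flush  M[L1]=93
step 21: P0: store L1 := 55  ⟶  MI  (L1)  txn=BusRdX+Flush  M[L1]=99
step 22: P1: store L1 := 81  ⟶  IM  (L1)  txn=BusRdX+Flush  M[L1]=55
step 23: P0: load  L1  ⟶  SO  (L1)  txn=BusRd  M[L1]=55
step 24: P1: load  L0  ⟶  SS  (L0)  txn=∅  M[L0]=60
step 25: P1: store L1 := 92  ⟶  IM  (L1)  txn=BusUpgr  M[L1]=55
step 26: P1: load  L1  ⟶  IM  (L1)  txn=∅  M[L1]=55
step 27: P0: load  L1  ⟶  SO  (L1)  txn=BusRd  M[L1]=55
step 28: P1: load  L1  ⟶  SO  (L1)  txn=∅  M[L1]=55
step 29: P1: load  L1  ⟶  SO  (L1)  txn=∅  M[L1]=55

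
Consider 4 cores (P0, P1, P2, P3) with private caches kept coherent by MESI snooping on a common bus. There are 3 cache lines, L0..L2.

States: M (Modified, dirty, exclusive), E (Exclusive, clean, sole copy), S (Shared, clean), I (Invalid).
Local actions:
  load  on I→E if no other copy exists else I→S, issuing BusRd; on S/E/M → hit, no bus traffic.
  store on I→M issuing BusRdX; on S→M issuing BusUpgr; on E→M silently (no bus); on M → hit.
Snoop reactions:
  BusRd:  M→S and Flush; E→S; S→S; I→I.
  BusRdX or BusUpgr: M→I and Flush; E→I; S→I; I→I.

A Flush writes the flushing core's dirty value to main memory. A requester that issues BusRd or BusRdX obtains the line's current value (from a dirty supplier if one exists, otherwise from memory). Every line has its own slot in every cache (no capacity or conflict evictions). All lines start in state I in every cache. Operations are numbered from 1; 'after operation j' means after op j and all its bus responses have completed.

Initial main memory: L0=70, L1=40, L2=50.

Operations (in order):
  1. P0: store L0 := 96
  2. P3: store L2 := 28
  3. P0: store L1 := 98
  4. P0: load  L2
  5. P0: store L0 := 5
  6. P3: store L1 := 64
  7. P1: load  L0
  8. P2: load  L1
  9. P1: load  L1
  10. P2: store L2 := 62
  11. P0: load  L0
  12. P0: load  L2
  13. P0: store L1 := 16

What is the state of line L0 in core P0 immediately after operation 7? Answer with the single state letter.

step 1: P0: store L0 := 96  ⟶  MIII  (L0)  txn=BusRdX  M[L0]=70
step 2: P3: store L2 := 28  ⟶  IIIM  (L2)  txn=BusRdX  M[L2]=50
step 3: P0: store L1 := 98  ⟶  MIII  (L1)  txn=BusRdX  M[L1]=40
step 4: P0: load  L2  ⟶  SIIS  (L2)  txn=BusRd+Flush  M[L2]=28
step 5: P0: store L0 := 5  ⟶  MIII  (L0)  txn=∅  M[L0]=70
step 6: P3: store L1 := 64  ⟶  IIIM  (L1)  txn=BusRdX+Flush  M[L1]=98
step 7: P1: load  L0  ⟶  SSII  (L0)  txn=BusRd+Flush  M[L0]=5
step 8: P2: load  L1  ⟶  IISS  (L1)  txn=BusRd+Flush  M[L1]=64
step 9: P1: load  L1  ⟶  ISSS  (L1)  txn=BusRd  M[L1]=64
step 10: P2: store L2 := 62  ⟶  IIMI  (L2)  txn=BusRdX  M[L2]=28
step 11: P0: load  L0  ⟶  SSII  (L0)  txn=∅  M[L0]=5
step 12: P0: load  L2  ⟶  SISI  (L2)  txn=BusRd+Flush  M[L2]=62
step 13: P0: store L1 := 16  ⟶  MIII  (L1)  txn=BusRdX  M[L1]=64

state = S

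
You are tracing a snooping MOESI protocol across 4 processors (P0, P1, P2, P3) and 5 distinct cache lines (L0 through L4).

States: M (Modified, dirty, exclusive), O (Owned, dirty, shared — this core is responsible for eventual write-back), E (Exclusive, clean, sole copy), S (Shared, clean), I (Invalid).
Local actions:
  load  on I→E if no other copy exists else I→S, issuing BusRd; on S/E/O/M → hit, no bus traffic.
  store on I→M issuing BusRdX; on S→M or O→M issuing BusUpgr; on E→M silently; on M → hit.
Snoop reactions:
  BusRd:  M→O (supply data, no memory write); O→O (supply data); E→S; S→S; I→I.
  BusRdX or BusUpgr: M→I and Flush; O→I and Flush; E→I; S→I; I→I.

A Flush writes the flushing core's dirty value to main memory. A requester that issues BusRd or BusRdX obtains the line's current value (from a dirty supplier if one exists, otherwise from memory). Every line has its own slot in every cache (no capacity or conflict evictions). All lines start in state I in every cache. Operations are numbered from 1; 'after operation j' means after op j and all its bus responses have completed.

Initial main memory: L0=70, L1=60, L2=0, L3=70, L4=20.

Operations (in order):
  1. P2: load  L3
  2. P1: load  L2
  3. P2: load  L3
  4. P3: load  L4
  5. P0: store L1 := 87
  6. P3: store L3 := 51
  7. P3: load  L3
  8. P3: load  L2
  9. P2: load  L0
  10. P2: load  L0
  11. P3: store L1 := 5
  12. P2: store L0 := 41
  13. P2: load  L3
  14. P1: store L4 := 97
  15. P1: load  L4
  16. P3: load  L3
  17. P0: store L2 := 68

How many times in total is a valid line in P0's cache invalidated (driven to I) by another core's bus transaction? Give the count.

invalidations = 1

[1] P2: load  L3 | P0:I, P1:I, P2:E(70), P3:I | bus: BusRd
[2] P1: load  L2 | P0:I, P1:E(0), P2:I, P3:I | bus: BusRd
[3] P2: load  L3 | P0:I, P1:I, P2:E(70), P3:I | bus: none
[4] P3: load  L4 | P0:I, P1:I, P2:I, P3:E(20) | bus: BusRd
[5] P0: store L1 := 87 | P0:M(87), P1:I, P2:I, P3:I | bus: BusRdX
[6] P3: store L3 := 51 | P0:I, P1:I, P2:I, P3:M(51) | bus: BusRdX
[7] P3: load  L3 | P0:I, P1:I, P2:I, P3:M(51) | bus: none
[8] P3: load  L2 | P0:I, P1:S(0), P2:I, P3:S(0) | bus: BusRd
[9] P2: load  L0 | P0:I, P1:I, P2:E(70), P3:I | bus: BusRd
[10] P2: load  L0 | P0:I, P1:I, P2:E(70), P3:I | bus: none
[11] P3: store L1 := 5 | P0:I, P1:I, P2:I, P3:M(5) | bus: BusRdX,Flush
[12] P2: store L0 := 41 | P0:I, P1:I, P2:M(41), P3:I | bus: none
[13] P2: load  L3 | P0:I, P1:I, P2:S(51), P3:O(51) | bus: BusRd
[14] P1: store L4 := 97 | P0:I, P1:M(97), P2:I, P3:I | bus: BusRdX
[15] P1: load  L4 | P0:I, P1:M(97), P2:I, P3:I | bus: none
[16] P3: load  L3 | P0:I, P1:I, P2:S(51), P3:O(51) | bus: none
[17] P0: store L2 := 68 | P0:M(68), P1:I, P2:I, P3:I | bus: BusRdX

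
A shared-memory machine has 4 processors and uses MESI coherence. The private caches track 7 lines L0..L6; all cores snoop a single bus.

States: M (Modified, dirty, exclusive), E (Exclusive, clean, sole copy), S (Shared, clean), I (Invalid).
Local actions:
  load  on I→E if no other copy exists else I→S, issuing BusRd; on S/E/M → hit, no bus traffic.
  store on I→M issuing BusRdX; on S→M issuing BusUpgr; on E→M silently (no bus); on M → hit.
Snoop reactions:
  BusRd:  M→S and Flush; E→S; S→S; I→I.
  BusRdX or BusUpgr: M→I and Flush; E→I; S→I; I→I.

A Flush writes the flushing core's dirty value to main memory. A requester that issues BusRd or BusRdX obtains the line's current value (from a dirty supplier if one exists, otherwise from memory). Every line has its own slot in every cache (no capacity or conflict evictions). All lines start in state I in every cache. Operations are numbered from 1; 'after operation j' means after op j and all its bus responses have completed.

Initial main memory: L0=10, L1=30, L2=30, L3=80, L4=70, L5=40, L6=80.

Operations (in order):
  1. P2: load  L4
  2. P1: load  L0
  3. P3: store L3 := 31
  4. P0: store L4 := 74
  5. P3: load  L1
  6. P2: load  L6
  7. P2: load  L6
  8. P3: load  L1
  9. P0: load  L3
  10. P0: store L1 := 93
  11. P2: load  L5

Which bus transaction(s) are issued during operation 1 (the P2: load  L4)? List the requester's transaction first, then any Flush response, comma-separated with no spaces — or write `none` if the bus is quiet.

bus = BusRd

[1] P2: load  L4 | P0:I, P1:I, P2:E(70), P3:I | bus: BusRd
[2] P1: load  L0 | P0:I, P1:E(10), P2:I, P3:I | bus: BusRd
[3] P3: store L3 := 31 | P0:I, P1:I, P2:I, P3:M(31) | bus: BusRdX
[4] P0: store L4 := 74 | P0:M(74), P1:I, P2:I, P3:I | bus: BusRdX
[5] P3: load  L1 | P0:I, P1:I, P2:I, P3:E(30) | bus: BusRd
[6] P2: load  L6 | P0:I, P1:I, P2:E(80), P3:I | bus: BusRd
[7] P2: load  L6 | P0:I, P1:I, P2:E(80), P3:I | bus: none
[8] P3: load  L1 | P0:I, P1:I, P2:I, P3:E(30) | bus: none
[9] P0: load  L3 | P0:S(31), P1:I, P2:I, P3:S(31) | bus: BusRd,Flush
[10] P0: store L1 := 93 | P0:M(93), P1:I, P2:I, P3:I | bus: BusRdX
[11] P2: load  L5 | P0:I, P1:I, P2:E(40), P3:I | bus: BusRd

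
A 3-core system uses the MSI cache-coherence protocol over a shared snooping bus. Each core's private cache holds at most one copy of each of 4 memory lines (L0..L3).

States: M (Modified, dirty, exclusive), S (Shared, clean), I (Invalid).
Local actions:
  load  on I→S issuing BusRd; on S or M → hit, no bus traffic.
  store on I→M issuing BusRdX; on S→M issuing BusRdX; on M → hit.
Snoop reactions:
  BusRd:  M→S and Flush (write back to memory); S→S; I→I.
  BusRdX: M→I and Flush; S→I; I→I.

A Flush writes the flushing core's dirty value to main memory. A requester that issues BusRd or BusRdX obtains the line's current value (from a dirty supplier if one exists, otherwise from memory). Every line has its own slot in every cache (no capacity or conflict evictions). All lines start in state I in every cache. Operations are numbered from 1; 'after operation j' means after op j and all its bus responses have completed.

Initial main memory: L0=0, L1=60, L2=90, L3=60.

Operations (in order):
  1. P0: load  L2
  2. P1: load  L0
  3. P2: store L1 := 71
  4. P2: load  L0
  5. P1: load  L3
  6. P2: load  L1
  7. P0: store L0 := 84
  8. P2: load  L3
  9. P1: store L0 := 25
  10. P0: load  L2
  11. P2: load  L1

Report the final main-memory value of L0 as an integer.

  op1 P0: load  L2 → S/I/I on L2; bus BusRd; mem=90
  op2 P1: load  L0 → I/S/I on L0; bus BusRd; mem=0
  op3 P2: store L1 := 71 → I/I/M on L1; bus BusRdX; mem=60
  op4 P2: load  L0 → I/S/S on L0; bus BusRd; mem=0
  op5 P1: load  L3 → I/S/I on L3; bus BusRd; mem=60
  op6 P2: load  L1 → I/I/M on L1; bus (none); mem=60
  op7 P0: store L0 := 84 → M/I/I on L0; bus BusRdX; mem=0
  op8 P2: load  L3 → I/S/S on L3; bus BusRd; mem=60
  op9 P1: store L0 := 25 → I/M/I on L0; bus BusRdX Flush; mem=84
  op10 P0: load  L2 → S/I/I on L2; bus (none); mem=90
  op11 P2: load  L1 → I/I/M on L1; bus (none); mem=60

memory[L0] = 84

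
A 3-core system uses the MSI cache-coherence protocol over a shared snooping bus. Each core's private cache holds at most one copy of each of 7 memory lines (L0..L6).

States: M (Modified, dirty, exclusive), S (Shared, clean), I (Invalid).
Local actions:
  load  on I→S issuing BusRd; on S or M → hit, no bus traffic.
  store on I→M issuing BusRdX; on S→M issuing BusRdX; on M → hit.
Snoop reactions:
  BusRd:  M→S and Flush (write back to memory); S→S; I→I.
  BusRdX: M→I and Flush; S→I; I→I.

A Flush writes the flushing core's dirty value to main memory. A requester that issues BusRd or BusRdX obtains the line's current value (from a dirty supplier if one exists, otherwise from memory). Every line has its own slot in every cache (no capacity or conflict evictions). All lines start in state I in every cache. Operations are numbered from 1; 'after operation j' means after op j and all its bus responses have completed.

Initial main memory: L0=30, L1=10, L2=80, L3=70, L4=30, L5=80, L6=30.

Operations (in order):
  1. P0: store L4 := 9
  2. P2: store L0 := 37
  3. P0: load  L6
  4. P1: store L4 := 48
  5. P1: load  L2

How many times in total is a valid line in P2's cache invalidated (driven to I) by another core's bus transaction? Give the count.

invalidations = 0

  op1 P0: store L4 := 9 → M/I/I on L4; bus BusRdX; mem=30
  op2 P2: store L0 := 37 → I/I/M on L0; bus BusRdX; mem=30
  op3 P0: load  L6 → S/I/I on L6; bus BusRd; mem=30
  op4 P1: store L4 := 48 → I/M/I on L4; bus BusRdX Flush; mem=9
  op5 P1: load  L2 → I/S/I on L2; bus BusRd; mem=80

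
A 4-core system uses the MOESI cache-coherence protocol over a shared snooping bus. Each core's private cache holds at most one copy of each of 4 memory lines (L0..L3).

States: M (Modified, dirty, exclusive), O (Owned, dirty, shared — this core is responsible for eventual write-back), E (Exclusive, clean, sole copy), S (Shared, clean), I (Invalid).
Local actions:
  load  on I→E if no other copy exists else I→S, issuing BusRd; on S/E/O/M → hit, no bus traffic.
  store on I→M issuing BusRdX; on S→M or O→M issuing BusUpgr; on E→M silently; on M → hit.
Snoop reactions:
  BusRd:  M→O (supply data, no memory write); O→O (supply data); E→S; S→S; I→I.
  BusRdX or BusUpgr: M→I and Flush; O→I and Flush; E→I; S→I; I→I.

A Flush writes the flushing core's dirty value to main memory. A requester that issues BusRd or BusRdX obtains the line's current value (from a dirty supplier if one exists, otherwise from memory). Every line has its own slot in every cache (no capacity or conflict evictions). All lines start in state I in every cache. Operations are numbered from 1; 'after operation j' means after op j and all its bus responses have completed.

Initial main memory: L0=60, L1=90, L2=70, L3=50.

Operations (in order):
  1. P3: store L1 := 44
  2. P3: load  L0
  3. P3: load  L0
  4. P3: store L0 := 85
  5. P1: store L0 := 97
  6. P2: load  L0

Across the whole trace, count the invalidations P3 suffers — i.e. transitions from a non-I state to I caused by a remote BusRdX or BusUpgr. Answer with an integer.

1. P3: store L1 := 44  bus=[BusRdX]  L1: P0=I P1=I P2=I P3=M  mem[L1]=90
2. P3: load  L0  bus=[BusRd]  L0: P0=I P1=I P2=I P3=E  mem[L0]=60
3. P3: load  L0  bus=[-]  L0: P0=I P1=I P2=I P3=E  mem[L0]=60
4. P3: store L0 := 85  bus=[-]  L0: P0=I P1=I P2=I P3=M  mem[L0]=60
5. P1: store L0 := 97  bus=[BusRdX,Flush]  L0: P0=I P1=M P2=I P3=I  mem[L0]=85
6. P2: load  L0  bus=[BusRd]  L0: P0=I P1=O P2=S P3=I  mem[L0]=85

invalidations = 1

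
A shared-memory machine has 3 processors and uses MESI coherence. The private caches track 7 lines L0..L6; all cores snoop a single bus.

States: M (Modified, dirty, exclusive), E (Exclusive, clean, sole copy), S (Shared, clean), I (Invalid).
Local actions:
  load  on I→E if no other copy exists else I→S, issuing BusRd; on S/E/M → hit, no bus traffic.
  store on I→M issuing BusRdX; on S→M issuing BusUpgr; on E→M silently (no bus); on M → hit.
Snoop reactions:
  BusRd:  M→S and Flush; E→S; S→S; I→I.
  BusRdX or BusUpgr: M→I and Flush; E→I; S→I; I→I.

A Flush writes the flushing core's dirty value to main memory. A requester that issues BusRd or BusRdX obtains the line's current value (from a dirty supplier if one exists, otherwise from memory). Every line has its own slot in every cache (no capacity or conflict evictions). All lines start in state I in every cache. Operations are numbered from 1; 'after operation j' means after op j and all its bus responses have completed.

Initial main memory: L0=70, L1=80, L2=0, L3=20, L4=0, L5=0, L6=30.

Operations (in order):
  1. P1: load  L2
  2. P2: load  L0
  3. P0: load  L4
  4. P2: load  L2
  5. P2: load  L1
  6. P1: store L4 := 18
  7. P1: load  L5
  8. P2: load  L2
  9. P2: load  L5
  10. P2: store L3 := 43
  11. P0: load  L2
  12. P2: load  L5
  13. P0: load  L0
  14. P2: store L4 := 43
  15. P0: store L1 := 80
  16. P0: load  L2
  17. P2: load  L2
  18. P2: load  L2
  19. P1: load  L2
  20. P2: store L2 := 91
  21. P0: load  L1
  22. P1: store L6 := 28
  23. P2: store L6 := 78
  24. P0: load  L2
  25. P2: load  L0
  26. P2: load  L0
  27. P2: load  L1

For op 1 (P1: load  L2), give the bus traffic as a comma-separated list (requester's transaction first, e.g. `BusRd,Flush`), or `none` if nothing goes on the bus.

step 1: P1: load  L2  ⟶  IEI  (L2)  txn=BusRd  M[L2]=0
step 2: P2: load  L0  ⟶  IIE  (L0)  txn=BusRd  M[L0]=70
step 3: P0: load  L4  ⟶  EII  (L4)  txn=BusRd  M[L4]=0
step 4: P2: load  L2  ⟶  ISS  (L2)  txn=BusRd  M[L2]=0
step 5: P2: load  L1  ⟶  IIE  (L1)  txn=BusRd  M[L1]=80
step 6: P1: store L4 := 18  ⟶  IMI  (L4)  txn=BusRdX  M[L4]=0
step 7: P1: load  L5  ⟶  IEI  (L5)  txn=BusRd  M[L5]=0
step 8: P2: load  L2  ⟶  ISS  (L2)  txn=∅  M[L2]=0
step 9: P2: load  L5  ⟶  ISS  (L5)  txn=BusRd  M[L5]=0
step 10: P2: store L3 := 43  ⟶  IIM  (L3)  txn=BusRdX  M[L3]=20
step 11: P0: load  L2  ⟶  SSS  (L2)  txn=BusRd  M[L2]=0
step 12: P2: load  L5  ⟶  ISS  (L5)  txn=∅  M[L5]=0
step 13: P0: load  L0  ⟶  SIS  (L0)  txn=BusRd  M[L0]=70
step 14: P2: store L4 := 43  ⟶  IIM  (L4)  txn=BusRdX+Flush  M[L4]=18
step 15: P0: store L1 := 80  ⟶  MII  (L1)  txn=BusRdX  M[L1]=80
step 16: P0: load  L2  ⟶  SSS  (L2)  txn=∅  M[L2]=0
step 17: P2: load  L2  ⟶  SSS  (L2)  txn=∅  M[L2]=0
step 18: P2: load  L2  ⟶  SSS  (L2)  txn=∅  M[L2]=0
step 19: P1: load  L2  ⟶  SSS  (L2)  txn=∅  M[L2]=0
step 20: P2: store L2 := 91  ⟶  IIM  (L2)  txn=BusUpgr  M[L2]=0
step 21: P0: load  L1  ⟶  MII  (L1)  txn=∅  M[L1]=80
step 22: P1: store L6 := 28  ⟶  IMI  (L6)  txn=BusRdX  M[L6]=30
step 23: P2: store L6 := 78  ⟶  IIM  (L6)  txn=BusRdX+Flush  M[L6]=28
step 24: P0: load  L2  ⟶  SIS  (L2)  txn=BusRd+Flush  M[L2]=91
step 25: P2: load  L0  ⟶  SIS  (L0)  txn=∅  M[L0]=70
step 26: P2: load  L0  ⟶  SIS  (L0)  txn=∅  M[L0]=70
step 27: P2: load  L1  ⟶  SIS  (L1)  txn=BusRd+Flush  M[L1]=80

bus = BusRd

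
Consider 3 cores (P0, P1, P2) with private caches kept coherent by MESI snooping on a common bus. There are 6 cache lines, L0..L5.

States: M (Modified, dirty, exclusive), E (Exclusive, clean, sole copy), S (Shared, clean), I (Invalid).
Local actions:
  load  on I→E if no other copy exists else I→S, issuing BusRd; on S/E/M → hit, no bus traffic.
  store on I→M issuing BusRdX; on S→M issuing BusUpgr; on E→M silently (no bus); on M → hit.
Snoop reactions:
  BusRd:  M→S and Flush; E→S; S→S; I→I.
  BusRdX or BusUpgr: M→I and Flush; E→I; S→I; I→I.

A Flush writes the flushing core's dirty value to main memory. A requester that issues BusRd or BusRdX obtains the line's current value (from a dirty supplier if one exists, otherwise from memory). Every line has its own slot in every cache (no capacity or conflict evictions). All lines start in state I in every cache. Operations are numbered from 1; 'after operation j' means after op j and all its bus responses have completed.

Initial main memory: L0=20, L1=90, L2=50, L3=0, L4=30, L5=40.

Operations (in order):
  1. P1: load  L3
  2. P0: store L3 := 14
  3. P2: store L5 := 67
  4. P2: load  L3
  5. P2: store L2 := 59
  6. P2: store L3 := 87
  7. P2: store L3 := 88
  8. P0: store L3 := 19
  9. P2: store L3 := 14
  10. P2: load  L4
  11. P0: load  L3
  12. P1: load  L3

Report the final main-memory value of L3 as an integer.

step 1: P1: load  L3  ⟶  IEI  (L3)  txn=BusRd  M[L3]=0
step 2: P0: store L3 := 14  ⟶  MII  (L3)  txn=BusRdX  M[L3]=0
step 3: P2: store L5 := 67  ⟶  IIM  (L5)  txn=BusRdX  M[L5]=40
step 4: P2: load  L3  ⟶  SIS  (L3)  txn=BusRd+Flush  M[L3]=14
step 5: P2: store L2 := 59  ⟶  IIM  (L2)  txn=BusRdX  M[L2]=50
step 6: P2: store L3 := 87  ⟶  IIM  (L3)  txn=BusUpgr  M[L3]=14
step 7: P2: store L3 := 88  ⟶  IIM  (L3)  txn=∅  M[L3]=14
step 8: P0: store L3 := 19  ⟶  MII  (L3)  txn=BusRdX+Flush  M[L3]=88
step 9: P2: store L3 := 14  ⟶  IIM  (L3)  txn=BusRdX+Flush  M[L3]=19
step 10: P2: load  L4  ⟶  IIE  (L4)  txn=BusRd  M[L4]=30
step 11: P0: load  L3  ⟶  SIS  (L3)  txn=BusRd+Flush  M[L3]=14
step 12: P1: load  L3  ⟶  SSS  (L3)  txn=BusRd  M[L3]=14

memory[L3] = 14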